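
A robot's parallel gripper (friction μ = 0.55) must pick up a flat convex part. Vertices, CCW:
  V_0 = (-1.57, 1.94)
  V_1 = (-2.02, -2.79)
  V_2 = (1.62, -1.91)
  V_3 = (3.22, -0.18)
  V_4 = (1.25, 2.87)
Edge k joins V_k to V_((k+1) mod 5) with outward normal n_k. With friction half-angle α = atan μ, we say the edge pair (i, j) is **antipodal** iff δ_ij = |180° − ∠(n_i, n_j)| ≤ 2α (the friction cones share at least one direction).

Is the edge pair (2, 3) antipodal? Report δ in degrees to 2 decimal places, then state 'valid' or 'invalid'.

δ = 104.38°, invalid

α = atan 0.55 = 28.81°;  2α = 57.62°
edge 2: e_2 = (+1.60, +1.73);  n_2 = (+0.7342, -0.6790)
edge 3: e_3 = (-1.97, +3.05);  n_3 = (+0.8400, +0.5426)
∠(n_2, n_3) = 75.62°
δ = |180° − 75.62°| = 104.38°
104.38° > 2α = 57.62°  →  invalid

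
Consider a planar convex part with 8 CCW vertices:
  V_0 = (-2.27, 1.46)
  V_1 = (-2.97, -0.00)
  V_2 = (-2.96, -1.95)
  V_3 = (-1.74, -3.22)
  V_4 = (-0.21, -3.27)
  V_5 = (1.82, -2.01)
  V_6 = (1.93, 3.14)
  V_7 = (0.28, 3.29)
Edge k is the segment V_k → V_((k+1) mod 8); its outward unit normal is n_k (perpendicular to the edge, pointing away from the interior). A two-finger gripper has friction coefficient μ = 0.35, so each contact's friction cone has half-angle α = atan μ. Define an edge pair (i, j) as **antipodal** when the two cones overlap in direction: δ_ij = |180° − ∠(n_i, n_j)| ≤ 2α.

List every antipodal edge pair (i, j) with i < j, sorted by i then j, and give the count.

count = 7; pairs: (0,4), (0,5), (1,5), (3,6), (3,7), (4,6), (4,7)

α = atan 0.35 = 19.29°;  2α = 38.58°
n_0 = (-0.9017, +0.4323)
n_1 = (-1.0000, -0.0051)
n_2 = (-0.7212, -0.6928)
n_3 = (-0.0327, -0.9995)
n_4 = (+0.5274, -0.8496)
n_5 = (+0.9998, -0.0214)
n_6 = (+0.0905, +0.9959)
n_7 = (-0.5830, +0.8124)
  (0,1): δ = 154.09°  ·
  (0,2): δ = 110.53°  ·
  (0,3): δ = 66.26°  ·
  (0,4): δ = 32.56°  ✓
  (0,5): δ = 24.39°  ✓
  (0,6): δ = 110.42°  ·
  (0,7): δ = 151.28°  ·
  (1,2): δ = 136.44°  ·
  (1,3): δ = 92.17°  ·
  (1,4): δ = 58.47°  ·
  (1,5): δ = 1.52°  ✓
  (1,6): δ = 84.51°  ·
  (1,7): δ = 125.37°  ·
  (2,3): δ = 135.72°  ·
  (2,4): δ = 102.02°  ·
  (2,5): δ = 45.07°  ·
  (2,6): δ = 40.96°  ·
  (2,7): δ = 81.82°  ·
  (3,4): δ = 146.30°  ·
  (3,5): δ = 89.35°  ·
  (3,6): δ = 3.32°  ✓
  (3,7): δ = 37.54°  ✓
  (4,5): δ = 123.05°  ·
  (4,6): δ = 37.02°  ✓
  (4,7): δ = 3.84°  ✓
  (5,6): δ = 93.97°  ·
  (5,7): δ = 53.11°  ·
  (6,7): δ = 139.14°  ·
antipodal pairs: 7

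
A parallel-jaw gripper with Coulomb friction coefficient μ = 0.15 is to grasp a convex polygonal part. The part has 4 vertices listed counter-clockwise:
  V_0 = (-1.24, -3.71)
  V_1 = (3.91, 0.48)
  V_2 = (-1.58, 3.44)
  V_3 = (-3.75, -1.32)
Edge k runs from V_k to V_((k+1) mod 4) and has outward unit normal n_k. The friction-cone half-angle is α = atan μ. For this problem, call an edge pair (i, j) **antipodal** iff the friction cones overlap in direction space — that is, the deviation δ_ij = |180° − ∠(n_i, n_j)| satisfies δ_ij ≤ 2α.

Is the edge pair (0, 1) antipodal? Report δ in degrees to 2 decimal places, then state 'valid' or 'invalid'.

δ = 67.46°, invalid

α = atan 0.15 = 8.53°;  2α = 17.06°
edge 0: e_0 = (+5.15, +4.19);  n_0 = (+0.6311, -0.7757)
edge 1: e_1 = (-5.49, +2.96);  n_1 = (+0.4746, +0.8802)
∠(n_0, n_1) = 112.54°
δ = |180° − 112.54°| = 67.46°
67.46° > 2α = 17.06°  →  invalid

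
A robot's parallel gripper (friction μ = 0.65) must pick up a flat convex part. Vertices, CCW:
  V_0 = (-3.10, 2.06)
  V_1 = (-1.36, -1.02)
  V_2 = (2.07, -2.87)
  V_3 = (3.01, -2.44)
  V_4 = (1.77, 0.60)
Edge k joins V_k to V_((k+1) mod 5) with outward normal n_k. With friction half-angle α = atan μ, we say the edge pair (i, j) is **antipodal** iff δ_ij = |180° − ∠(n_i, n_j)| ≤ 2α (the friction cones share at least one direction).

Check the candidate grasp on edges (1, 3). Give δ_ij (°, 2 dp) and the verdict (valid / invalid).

α = atan 0.65 = 33.02°;  2α = 66.05°
edge 1: e_1 = (+3.43, -1.85);  n_1 = (-0.4747, -0.8801)
edge 3: e_3 = (-1.24, +3.04);  n_3 = (+0.9259, +0.3777)
∠(n_1, n_3) = 140.53°
δ = |180° − 140.53°| = 39.47°
39.47° ≤ 2α = 66.05°  →  valid

δ = 39.47°, valid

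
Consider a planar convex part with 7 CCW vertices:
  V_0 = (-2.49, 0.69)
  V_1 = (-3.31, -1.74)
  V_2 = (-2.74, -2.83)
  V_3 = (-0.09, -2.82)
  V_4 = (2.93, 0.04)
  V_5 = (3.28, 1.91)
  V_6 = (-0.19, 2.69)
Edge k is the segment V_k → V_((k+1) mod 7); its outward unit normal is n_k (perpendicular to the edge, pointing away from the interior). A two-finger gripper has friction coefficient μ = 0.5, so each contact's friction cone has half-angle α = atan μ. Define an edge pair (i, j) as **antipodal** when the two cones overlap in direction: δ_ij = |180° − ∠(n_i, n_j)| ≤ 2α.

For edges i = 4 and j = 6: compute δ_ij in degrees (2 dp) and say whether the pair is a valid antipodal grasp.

δ = 38.39°, valid

α = atan 0.5 = 26.57°;  2α = 53.13°
edge 4: e_4 = (+0.35, +1.87);  n_4 = (+0.9829, -0.1840)
edge 6: e_6 = (-2.30, -2.00);  n_6 = (-0.6562, +0.7546)
∠(n_4, n_6) = 141.61°
δ = |180° − 141.61°| = 38.39°
38.39° ≤ 2α = 53.13°  →  valid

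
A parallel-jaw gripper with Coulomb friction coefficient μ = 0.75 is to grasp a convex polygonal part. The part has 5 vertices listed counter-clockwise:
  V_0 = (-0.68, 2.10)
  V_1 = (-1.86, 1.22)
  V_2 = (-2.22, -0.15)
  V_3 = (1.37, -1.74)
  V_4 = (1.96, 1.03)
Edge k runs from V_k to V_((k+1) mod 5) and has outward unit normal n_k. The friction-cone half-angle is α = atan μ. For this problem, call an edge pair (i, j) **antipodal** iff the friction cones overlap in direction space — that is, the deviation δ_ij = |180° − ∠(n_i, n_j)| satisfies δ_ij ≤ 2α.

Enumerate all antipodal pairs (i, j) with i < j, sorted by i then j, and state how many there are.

count = 4; pairs: (0,2), (0,3), (1,3), (2,4)

α = atan 0.75 = 36.87°;  2α = 73.74°
n_0 = (-0.5978, +0.8016)
n_1 = (-0.9672, +0.2541)
n_2 = (-0.4050, -0.9143)
n_3 = (+0.9781, -0.2083)
n_4 = (+0.3756, +0.9268)
  (0,1): δ = 141.44°  ·
  (0,2): δ = 60.60°  ✓
  (0,3): δ = 41.26°  ✓
  (0,4): δ = 121.22°  ·
  (1,2): δ = 99.17°  ·
  (1,3): δ = 2.70°  ✓
  (1,4): δ = 82.66°  ·
  (2,3): δ = 78.14°  ·
  (2,4): δ = 1.83°  ✓
  (3,4): δ = 100.04°  ·
antipodal pairs: 4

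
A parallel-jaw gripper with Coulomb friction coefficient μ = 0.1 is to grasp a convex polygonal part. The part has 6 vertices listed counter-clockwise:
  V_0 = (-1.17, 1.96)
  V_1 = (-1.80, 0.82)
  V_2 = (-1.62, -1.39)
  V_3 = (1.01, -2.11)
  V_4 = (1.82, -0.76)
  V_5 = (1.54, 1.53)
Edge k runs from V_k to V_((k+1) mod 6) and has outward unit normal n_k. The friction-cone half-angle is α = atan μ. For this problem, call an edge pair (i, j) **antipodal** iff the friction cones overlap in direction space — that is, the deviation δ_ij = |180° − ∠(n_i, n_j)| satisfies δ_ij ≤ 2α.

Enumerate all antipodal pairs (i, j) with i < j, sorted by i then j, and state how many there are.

α = atan 0.1 = 5.71°;  2α = 11.42°
n_0 = (-0.8752, +0.4837)
n_1 = (-0.9967, -0.0812)
n_2 = (-0.2640, -0.9645)
n_3 = (+0.8575, -0.5145)
n_4 = (+0.9926, +0.1214)
n_5 = (+0.1567, +0.9876)
  (0,1): δ = 146.42°  ·
  (0,2): δ = 76.38°  ·
  (0,3): δ = 2.04°  ✓
  (0,4): δ = 35.90°  ·
  (0,5): δ = 109.91°  ·
  (1,2): δ = 109.97°  ·
  (1,3): δ = 35.62°  ·
  (1,4): δ = 2.31°  ✓
  (1,5): δ = 76.33°  ·
  (2,3): δ = 105.65°  ·
  (2,4): δ = 67.72°  ·
  (2,5): δ = 6.29°  ✓
  (3,4): δ = 142.07°  ·
  (3,5): δ = 68.05°  ·
  (4,5): δ = 105.99°  ·
antipodal pairs: 3

count = 3; pairs: (0,3), (1,4), (2,5)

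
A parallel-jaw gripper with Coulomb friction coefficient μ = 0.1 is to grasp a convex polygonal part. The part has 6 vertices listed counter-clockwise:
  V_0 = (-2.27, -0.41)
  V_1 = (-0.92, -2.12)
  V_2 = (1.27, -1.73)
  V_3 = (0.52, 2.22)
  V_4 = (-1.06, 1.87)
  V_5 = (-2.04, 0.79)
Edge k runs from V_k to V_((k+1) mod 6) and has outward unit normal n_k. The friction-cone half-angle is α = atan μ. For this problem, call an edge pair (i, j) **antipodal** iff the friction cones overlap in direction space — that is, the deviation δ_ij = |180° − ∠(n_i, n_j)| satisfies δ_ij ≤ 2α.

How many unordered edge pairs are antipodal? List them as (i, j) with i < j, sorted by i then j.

α = atan 0.1 = 5.71°;  2α = 11.42°
n_0 = (-0.7849, -0.6196)
n_1 = (+0.1753, -0.9845)
n_2 = (+0.9824, +0.1865)
n_3 = (-0.2163, +0.9763)
n_4 = (-0.7406, +0.6720)
n_5 = (-0.9821, +0.1882)
  (0,1): δ = 118.19°  ·
  (0,2): δ = 27.54°  ·
  (0,3): δ = 64.20°  ·
  (0,4): δ = 99.49°  ·
  (0,5): δ = 130.86°  ·
  (1,2): δ = 89.35°  ·
  (1,3): δ = 2.39°  ✓
  (1,4): δ = 37.68°  ·
  (1,5): δ = 69.05°  ·
  (2,3): δ = 88.26°  ·
  (2,4): δ = 52.97°  ·
  (2,5): δ = 21.60°  ·
  (3,4): δ = 144.71°  ·
  (3,5): δ = 113.34°  ·
  (4,5): δ = 148.63°  ·
antipodal pairs: 1

count = 1; pairs: (1,3)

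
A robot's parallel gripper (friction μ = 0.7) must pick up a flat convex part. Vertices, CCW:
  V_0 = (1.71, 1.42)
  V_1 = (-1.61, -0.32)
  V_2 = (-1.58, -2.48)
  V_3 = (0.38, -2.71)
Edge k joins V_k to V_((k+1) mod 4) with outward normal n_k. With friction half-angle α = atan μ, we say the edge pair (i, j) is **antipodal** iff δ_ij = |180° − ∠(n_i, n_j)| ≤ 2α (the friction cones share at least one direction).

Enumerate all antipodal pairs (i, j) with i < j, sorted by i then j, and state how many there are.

α = atan 0.7 = 34.99°;  2α = 69.98°
n_0 = (-0.4642, +0.8857)
n_1 = (-0.9999, -0.0139)
n_2 = (-0.1165, -0.9932)
n_3 = (+0.9519, -0.3065)
  (0,1): δ = 116.86°  ·
  (0,2): δ = 34.35°  ✓
  (0,3): δ = 44.49°  ✓
  (1,2): δ = 97.49°  ·
  (1,3): δ = 18.65°  ✓
  (2,3): δ = 101.16°  ·
antipodal pairs: 3

count = 3; pairs: (0,2), (0,3), (1,3)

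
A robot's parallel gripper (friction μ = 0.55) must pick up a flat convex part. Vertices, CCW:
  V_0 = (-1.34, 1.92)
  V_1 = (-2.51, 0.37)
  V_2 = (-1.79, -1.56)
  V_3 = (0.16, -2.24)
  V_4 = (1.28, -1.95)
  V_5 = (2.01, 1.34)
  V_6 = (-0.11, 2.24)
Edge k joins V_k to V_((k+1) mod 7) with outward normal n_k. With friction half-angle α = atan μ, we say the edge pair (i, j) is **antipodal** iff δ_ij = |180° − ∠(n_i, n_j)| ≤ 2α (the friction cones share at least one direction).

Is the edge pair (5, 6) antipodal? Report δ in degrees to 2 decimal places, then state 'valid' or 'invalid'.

δ = 142.41°, invalid

α = atan 0.55 = 28.81°;  2α = 57.62°
edge 5: e_5 = (-2.12, +0.90);  n_5 = (+0.3908, +0.9205)
edge 6: e_6 = (-1.23, -0.32);  n_6 = (-0.2518, +0.9678)
∠(n_5, n_6) = 37.59°
δ = |180° − 37.59°| = 142.41°
142.41° > 2α = 57.62°  →  invalid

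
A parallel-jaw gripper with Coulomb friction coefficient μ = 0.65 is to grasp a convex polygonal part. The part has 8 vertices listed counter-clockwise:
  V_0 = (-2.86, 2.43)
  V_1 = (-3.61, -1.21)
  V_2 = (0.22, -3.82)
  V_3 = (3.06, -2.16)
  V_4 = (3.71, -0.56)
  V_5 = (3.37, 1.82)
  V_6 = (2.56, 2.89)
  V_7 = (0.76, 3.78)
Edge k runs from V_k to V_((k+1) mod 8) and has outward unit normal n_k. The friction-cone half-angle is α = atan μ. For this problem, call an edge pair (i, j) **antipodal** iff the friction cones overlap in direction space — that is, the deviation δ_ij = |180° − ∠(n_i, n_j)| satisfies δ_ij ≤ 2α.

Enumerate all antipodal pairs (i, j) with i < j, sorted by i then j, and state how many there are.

count = 11; pairs: (0,2), (0,3), (0,4), (0,5), (1,4), (1,5), (1,6), (1,7), (2,6), (2,7), (3,7)

α = atan 0.65 = 33.02°;  2α = 66.05°
n_0 = (-0.9794, +0.2018)
n_1 = (-0.5631, -0.8264)
n_2 = (+0.5046, -0.8633)
n_3 = (+0.9265, -0.3764)
n_4 = (+0.9899, +0.1414)
n_5 = (+0.7973, +0.6036)
n_6 = (+0.4432, +0.8964)
n_7 = (-0.3494, +0.9370)
  (0,1): δ = 112.63°  ·
  (0,2): δ = 48.05°  ✓
  (0,3): δ = 10.47°  ✓
  (0,4): δ = 19.77°  ✓
  (0,5): δ = 48.77°  ✓
  (0,6): δ = 75.33°  ·
  (0,7): δ = 122.09°  ·
  (1,2): δ = 115.42°  ·
  (1,3): δ = 77.84°  ·
  (1,4): δ = 47.60°  ✓
  (1,5): δ = 18.60°  ✓
  (1,6): δ = 7.96°  ✓
  (1,7): δ = 54.72°  ✓
  (2,3): δ = 142.42°  ·
  (2,4): δ = 112.18°  ·
  (2,5): δ = 83.18°  ·
  (2,6): δ = 56.62°  ✓
  (2,7): δ = 9.85°  ✓
  (3,4): δ = 149.76°  ·
  (3,5): δ = 120.76°  ·
  (3,6): δ = 94.20°  ·
  (3,7): δ = 47.44°  ✓
  (4,5): δ = 151.00°  ·
  (4,6): δ = 124.44°  ·
  (4,7): δ = 77.68°  ·
  (5,6): δ = 153.44°  ·
  (5,7): δ = 106.67°  ·
  (6,7): δ = 133.24°  ·
antipodal pairs: 11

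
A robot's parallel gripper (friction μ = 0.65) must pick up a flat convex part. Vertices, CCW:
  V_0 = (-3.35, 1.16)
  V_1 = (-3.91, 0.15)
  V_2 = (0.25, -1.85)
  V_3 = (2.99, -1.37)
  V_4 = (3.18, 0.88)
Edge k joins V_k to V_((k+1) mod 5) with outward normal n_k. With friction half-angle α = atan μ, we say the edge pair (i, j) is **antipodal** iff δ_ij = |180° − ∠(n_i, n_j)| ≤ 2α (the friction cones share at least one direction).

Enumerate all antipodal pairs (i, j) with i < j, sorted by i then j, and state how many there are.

count = 4; pairs: (0,2), (0,3), (1,4), (2,4)

α = atan 0.65 = 33.02°;  2α = 66.05°
n_0 = (-0.8746, +0.4849)
n_1 = (-0.4333, -0.9013)
n_2 = (+0.1726, -0.9850)
n_3 = (+0.9965, -0.0841)
n_4 = (+0.0428, +0.9991)
  (0,1): δ = 86.67°  ·
  (0,2): δ = 51.06°  ✓
  (0,3): δ = 24.18°  ✓
  (0,4): δ = 116.55°  ·
  (1,2): δ = 144.39°  ·
  (1,3): δ = 69.15°  ·
  (1,4): δ = 23.22°  ✓
  (2,3): δ = 104.76°  ·
  (2,4): δ = 12.39°  ✓
  (3,4): δ = 87.63°  ·
antipodal pairs: 4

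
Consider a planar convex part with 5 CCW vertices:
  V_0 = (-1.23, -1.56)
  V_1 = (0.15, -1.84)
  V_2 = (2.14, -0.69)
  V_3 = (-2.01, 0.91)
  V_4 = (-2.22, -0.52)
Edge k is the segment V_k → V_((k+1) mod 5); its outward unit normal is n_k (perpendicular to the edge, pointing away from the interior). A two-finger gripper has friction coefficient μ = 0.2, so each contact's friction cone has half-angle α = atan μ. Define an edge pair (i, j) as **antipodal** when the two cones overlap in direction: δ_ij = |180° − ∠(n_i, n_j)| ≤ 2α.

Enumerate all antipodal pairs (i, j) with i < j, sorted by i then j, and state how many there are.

α = atan 0.2 = 11.31°;  2α = 22.62°
n_0 = (-0.1988, -0.9800)
n_1 = (+0.5004, -0.8658)
n_2 = (+0.3597, +0.9331)
n_3 = (-0.9894, +0.1453)
n_4 = (-0.7243, -0.6895)
  (0,1): δ = 138.51°  ·
  (0,2): δ = 9.61°  ✓
  (0,3): δ = 93.12°  ·
  (0,4): δ = 145.06°  ·
  (1,2): δ = 51.11°  ·
  (1,3): δ = 51.62°  ·
  (1,4): δ = 103.57°  ·
  (2,3): δ = 77.27°  ·
  (2,4): δ = 25.33°  ·
  (3,4): δ = 128.06°  ·
antipodal pairs: 1

count = 1; pairs: (0,2)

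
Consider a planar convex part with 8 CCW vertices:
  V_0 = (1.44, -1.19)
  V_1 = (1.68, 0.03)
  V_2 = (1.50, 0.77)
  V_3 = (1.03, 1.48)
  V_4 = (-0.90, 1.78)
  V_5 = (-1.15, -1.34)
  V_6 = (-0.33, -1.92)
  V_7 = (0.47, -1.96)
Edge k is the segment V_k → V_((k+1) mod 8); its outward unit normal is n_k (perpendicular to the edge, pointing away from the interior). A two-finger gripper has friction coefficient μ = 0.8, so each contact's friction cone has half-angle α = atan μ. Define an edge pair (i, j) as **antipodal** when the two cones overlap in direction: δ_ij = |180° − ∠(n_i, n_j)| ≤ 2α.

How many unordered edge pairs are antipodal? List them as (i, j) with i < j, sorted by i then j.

count = 12; pairs: (0,4), (0,5), (1,4), (1,5), (1,6), (2,4), (2,5), (2,6), (3,5), (3,6), (3,7), (4,7)

α = atan 0.8 = 38.66°;  2α = 77.32°
n_0 = (+0.9812, -0.1930)
n_1 = (+0.9717, +0.2364)
n_2 = (+0.8339, +0.5520)
n_3 = (+0.1536, +0.9881)
n_4 = (-0.9968, +0.0799)
n_5 = (-0.5775, -0.8164)
n_6 = (-0.0499, -0.9988)
n_7 = (+0.6217, -0.7832)
  (0,1): δ = 155.20°  ·
  (0,2): δ = 135.37°  ·
  (0,3): δ = 87.71°  ·
  (0,4): δ = 6.55°  ✓
  (0,5): δ = 65.86°  ✓
  (0,6): δ = 98.27°  ·
  (0,7): δ = 139.57°  ·
  (1,2): δ = 160.17°  ·
  (1,3): δ = 112.51°  ·
  (1,4): δ = 18.25°  ✓
  (1,5): δ = 41.06°  ✓
  (1,6): δ = 73.47°  ✓
  (1,7): δ = 114.77°  ·
  (2,3): δ = 132.34°  ·
  (2,4): δ = 38.08°  ✓
  (2,5): δ = 21.22°  ✓
  (2,6): δ = 53.63°  ✓
  (2,7): δ = 94.94°  ·
  (3,4): δ = 85.75°  ·
  (3,5): δ = 26.44°  ✓
  (3,6): δ = 5.97°  ✓
  (3,7): δ = 47.28°  ✓
  (4,5): δ = 120.69°  ·
  (4,6): δ = 88.28°  ·
  (4,7): δ = 46.98°  ✓
  (5,6): δ = 147.59°  ·
  (5,7): δ = 106.28°  ·
  (6,7): δ = 138.69°  ·
antipodal pairs: 12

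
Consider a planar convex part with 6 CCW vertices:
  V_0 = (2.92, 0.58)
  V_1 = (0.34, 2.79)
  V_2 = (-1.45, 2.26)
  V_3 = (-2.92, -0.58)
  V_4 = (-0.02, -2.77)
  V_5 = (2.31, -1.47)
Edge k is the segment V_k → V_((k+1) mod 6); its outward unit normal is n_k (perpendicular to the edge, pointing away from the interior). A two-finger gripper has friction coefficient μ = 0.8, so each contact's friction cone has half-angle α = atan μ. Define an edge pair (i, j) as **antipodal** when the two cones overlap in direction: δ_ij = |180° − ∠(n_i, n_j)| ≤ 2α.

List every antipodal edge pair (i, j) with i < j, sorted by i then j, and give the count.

count = 9; pairs: (0,2), (0,3), (0,4), (1,3), (1,4), (1,5), (2,4), (2,5), (3,5)

α = atan 0.8 = 38.66°;  2α = 77.32°
n_0 = (+0.6505, +0.7595)
n_1 = (-0.2839, +0.9589)
n_2 = (-0.8881, +0.4597)
n_3 = (-0.6026, -0.7980)
n_4 = (+0.4872, -0.8733)
n_5 = (+0.9585, -0.2852)
  (0,1): δ = 122.92°  ·
  (0,2): δ = 76.78°  ✓
  (0,3): δ = 3.52°  ✓
  (0,4): δ = 69.74°  ✓
  (0,5): δ = 114.01°  ·
  (1,2): δ = 133.86°  ·
  (1,3): δ = 53.55°  ✓
  (1,4): δ = 12.67°  ✓
  (1,5): δ = 56.94°  ✓
  (2,3): δ = 99.69°  ·
  (2,4): δ = 33.47°  ✓
  (2,5): δ = 10.80°  ✓
  (3,4): δ = 113.78°  ·
  (3,5): δ = 69.51°  ✓
  (4,5): δ = 135.73°  ·
antipodal pairs: 9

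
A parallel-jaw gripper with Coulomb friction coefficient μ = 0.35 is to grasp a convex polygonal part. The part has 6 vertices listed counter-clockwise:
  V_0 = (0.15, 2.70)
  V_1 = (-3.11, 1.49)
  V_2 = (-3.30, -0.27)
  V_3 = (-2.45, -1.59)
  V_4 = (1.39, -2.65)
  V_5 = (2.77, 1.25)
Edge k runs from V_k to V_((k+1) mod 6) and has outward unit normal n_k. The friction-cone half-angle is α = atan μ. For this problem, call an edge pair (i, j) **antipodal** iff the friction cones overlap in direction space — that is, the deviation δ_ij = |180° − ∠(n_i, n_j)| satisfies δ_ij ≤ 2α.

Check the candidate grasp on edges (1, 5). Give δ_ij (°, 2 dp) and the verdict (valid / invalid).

α = atan 0.35 = 19.29°;  2α = 38.58°
edge 1: e_1 = (-0.19, -1.76);  n_1 = (-0.9942, +0.1073)
edge 5: e_5 = (-2.62, +1.45);  n_5 = (+0.4842, +0.8749)
∠(n_1, n_5) = 112.80°
δ = |180° − 112.80°| = 67.20°
67.20° > 2α = 38.58°  →  invalid

δ = 67.20°, invalid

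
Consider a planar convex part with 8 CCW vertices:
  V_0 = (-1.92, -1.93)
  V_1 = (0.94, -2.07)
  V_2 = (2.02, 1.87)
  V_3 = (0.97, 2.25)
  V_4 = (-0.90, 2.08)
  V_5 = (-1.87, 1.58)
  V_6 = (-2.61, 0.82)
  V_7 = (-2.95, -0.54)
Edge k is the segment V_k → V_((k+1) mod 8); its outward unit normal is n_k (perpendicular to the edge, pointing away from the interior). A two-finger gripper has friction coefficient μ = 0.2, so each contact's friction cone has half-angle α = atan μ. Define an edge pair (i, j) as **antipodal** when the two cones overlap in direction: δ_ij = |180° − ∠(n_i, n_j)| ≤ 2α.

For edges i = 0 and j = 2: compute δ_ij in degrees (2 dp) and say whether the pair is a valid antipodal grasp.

α = atan 0.2 = 11.31°;  2α = 22.62°
edge 0: e_0 = (+2.86, -0.14);  n_0 = (-0.0489, -0.9988)
edge 2: e_2 = (-1.05, +0.38);  n_2 = (+0.3403, +0.9403)
∠(n_0, n_2) = 162.91°
δ = |180° − 162.91°| = 17.09°
17.09° ≤ 2α = 22.62°  →  valid

δ = 17.09°, valid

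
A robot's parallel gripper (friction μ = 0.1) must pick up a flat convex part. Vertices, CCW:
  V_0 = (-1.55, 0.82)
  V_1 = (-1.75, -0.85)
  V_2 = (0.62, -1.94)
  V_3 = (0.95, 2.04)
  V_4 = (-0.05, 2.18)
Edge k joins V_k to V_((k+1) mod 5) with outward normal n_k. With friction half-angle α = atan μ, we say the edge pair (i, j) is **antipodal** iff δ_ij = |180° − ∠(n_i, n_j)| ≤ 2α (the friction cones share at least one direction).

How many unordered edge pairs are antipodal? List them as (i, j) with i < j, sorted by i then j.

α = atan 0.1 = 5.71°;  2α = 11.42°
n_0 = (-0.9929, +0.1189)
n_1 = (-0.4178, -0.9085)
n_2 = (+0.9966, -0.0826)
n_3 = (+0.1386, +0.9903)
n_4 = (-0.6717, +0.7408)
  (0,1): δ = 107.87°  ·
  (0,2): δ = 2.09°  ✓
  (0,3): δ = 88.86°  ·
  (0,4): δ = 139.03°  ·
  (1,2): δ = 70.04°  ·
  (1,3): δ = 16.73°  ·
  (1,4): δ = 66.90°  ·
  (2,3): δ = 93.23°  ·
  (2,4): δ = 43.06°  ·
  (3,4): δ = 129.83°  ·
antipodal pairs: 1

count = 1; pairs: (0,2)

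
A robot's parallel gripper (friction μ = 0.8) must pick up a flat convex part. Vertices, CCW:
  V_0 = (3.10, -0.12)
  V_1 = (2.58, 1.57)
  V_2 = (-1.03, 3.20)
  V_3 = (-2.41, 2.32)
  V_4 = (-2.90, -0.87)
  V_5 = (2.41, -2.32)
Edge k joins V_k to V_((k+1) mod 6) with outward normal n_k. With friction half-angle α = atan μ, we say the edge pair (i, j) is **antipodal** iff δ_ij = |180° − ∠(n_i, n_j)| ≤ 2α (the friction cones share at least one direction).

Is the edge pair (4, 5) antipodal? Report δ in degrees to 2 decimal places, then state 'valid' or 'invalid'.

δ = 92.14°, invalid

α = atan 0.8 = 38.66°;  2α = 77.32°
edge 4: e_4 = (+5.31, -1.45);  n_4 = (-0.2634, -0.9647)
edge 5: e_5 = (+0.69, +2.20);  n_5 = (+0.9542, -0.2993)
∠(n_4, n_5) = 87.86°
δ = |180° − 87.86°| = 92.14°
92.14° > 2α = 77.32°  →  invalid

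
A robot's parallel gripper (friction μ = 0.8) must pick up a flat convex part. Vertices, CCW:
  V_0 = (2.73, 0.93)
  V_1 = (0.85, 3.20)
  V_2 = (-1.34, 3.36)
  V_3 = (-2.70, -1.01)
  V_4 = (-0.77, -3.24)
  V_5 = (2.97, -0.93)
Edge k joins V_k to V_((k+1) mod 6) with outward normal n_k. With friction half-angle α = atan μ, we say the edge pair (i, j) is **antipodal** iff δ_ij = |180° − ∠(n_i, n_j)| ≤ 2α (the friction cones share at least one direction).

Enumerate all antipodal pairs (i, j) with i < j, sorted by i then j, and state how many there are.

α = atan 0.8 = 38.66°;  2α = 77.32°
n_0 = (+0.7702, +0.6378)
n_1 = (+0.0729, +0.9973)
n_2 = (-0.9548, +0.2972)
n_3 = (-0.7561, -0.6544)
n_4 = (+0.5255, -0.8508)
n_5 = (+0.9918, +0.1280)
  (0,1): δ = 133.81°  ·
  (0,2): δ = 56.92°  ✓
  (0,3): δ = 1.24°  ✓
  (0,4): δ = 82.07°  ·
  (0,5): δ = 147.72°  ·
  (1,2): δ = 103.11°  ·
  (1,3): δ = 44.95°  ✓
  (1,4): δ = 35.88°  ✓
  (1,5): δ = 101.53°  ·
  (2,3): δ = 121.84°  ·
  (2,4): δ = 41.01°  ✓
  (2,5): δ = 24.64°  ✓
  (3,4): δ = 99.17°  ·
  (3,5): δ = 33.52°  ✓
  (4,5): δ = 114.35°  ·
antipodal pairs: 7

count = 7; pairs: (0,2), (0,3), (1,3), (1,4), (2,4), (2,5), (3,5)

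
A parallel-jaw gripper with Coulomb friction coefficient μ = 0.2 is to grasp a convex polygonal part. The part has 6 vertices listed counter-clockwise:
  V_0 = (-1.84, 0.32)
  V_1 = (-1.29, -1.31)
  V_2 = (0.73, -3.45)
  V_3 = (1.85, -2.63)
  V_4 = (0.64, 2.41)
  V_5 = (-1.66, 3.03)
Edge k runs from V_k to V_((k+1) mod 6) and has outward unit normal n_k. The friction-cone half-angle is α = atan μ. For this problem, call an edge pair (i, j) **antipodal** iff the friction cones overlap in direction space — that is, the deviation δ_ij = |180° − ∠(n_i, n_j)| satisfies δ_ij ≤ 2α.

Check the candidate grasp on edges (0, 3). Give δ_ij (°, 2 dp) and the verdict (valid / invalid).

α = atan 0.2 = 11.31°;  2α = 22.62°
edge 0: e_0 = (+0.55, -1.63);  n_0 = (-0.9475, -0.3197)
edge 3: e_3 = (-1.21, +5.04);  n_3 = (+0.9724, +0.2334)
∠(n_0, n_3) = 174.85°
δ = |180° − 174.85°| = 5.15°
5.15° ≤ 2α = 22.62°  →  valid

δ = 5.15°, valid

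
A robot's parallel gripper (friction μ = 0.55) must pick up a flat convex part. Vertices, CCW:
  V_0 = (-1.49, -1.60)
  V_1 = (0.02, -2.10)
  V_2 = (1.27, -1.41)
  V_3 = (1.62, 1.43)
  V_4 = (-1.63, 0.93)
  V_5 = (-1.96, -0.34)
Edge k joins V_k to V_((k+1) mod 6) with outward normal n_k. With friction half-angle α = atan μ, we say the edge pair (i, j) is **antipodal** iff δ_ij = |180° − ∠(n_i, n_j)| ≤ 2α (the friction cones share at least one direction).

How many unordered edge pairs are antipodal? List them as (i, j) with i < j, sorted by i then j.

α = atan 0.55 = 28.81°;  2α = 57.62°
n_0 = (-0.3143, -0.9493)
n_1 = (+0.4833, -0.8755)
n_2 = (+0.9925, -0.1223)
n_3 = (-0.1521, +0.9884)
n_4 = (-0.9679, +0.2515)
n_5 = (-0.9369, -0.3495)
  (0,1): δ = 132.78°  ·
  (0,2): δ = 78.70°  ·
  (0,3): δ = 27.07°  ✓
  (0,4): δ = 93.76°  ·
  (0,5): δ = 128.78°  ·
  (1,2): δ = 125.92°  ·
  (1,3): δ = 20.15°  ✓
  (1,4): δ = 46.54°  ✓
  (1,5): δ = 81.56°  ·
  (2,3): δ = 74.23°  ·
  (2,4): δ = 7.54°  ✓
  (2,5): δ = 27.48°  ✓
  (3,4): δ = 113.31°  ·
  (3,5): δ = 78.29°  ·
  (4,5): δ = 144.98°  ·
antipodal pairs: 5

count = 5; pairs: (0,3), (1,3), (1,4), (2,4), (2,5)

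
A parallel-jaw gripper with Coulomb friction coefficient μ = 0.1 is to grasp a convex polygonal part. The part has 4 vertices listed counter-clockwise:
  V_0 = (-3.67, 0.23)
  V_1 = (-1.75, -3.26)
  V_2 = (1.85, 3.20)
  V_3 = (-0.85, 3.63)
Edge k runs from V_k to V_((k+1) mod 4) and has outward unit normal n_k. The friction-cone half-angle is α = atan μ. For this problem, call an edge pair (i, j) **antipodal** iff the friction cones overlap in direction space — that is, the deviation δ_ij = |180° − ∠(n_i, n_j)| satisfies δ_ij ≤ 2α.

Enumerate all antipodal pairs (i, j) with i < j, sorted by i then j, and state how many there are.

count = 1; pairs: (1,3)

α = atan 0.1 = 5.71°;  2α = 11.42°
n_0 = (-0.8762, -0.4820)
n_1 = (+0.8735, -0.4868)
n_2 = (+0.1573, +0.9876)
n_3 = (-0.7697, +0.6384)
  (0,1): δ = 57.95°  ·
  (0,2): δ = 52.13°  ·
  (0,3): δ = 111.51°  ·
  (1,2): δ = 69.92°  ·
  (1,3): δ = 10.54°  ✓
  (2,3): δ = 120.62°  ·
antipodal pairs: 1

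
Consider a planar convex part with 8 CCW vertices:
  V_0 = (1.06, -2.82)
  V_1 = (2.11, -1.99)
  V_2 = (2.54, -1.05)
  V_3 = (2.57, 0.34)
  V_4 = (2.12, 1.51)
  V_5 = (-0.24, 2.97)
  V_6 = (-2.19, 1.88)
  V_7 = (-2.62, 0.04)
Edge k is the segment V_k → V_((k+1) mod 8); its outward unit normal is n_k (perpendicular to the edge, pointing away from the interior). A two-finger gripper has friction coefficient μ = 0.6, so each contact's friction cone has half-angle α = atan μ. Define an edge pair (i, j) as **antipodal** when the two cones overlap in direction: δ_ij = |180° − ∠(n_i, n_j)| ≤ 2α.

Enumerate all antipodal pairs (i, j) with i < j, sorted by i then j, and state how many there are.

count = 10; pairs: (0,5), (0,6), (1,5), (1,6), (2,5), (2,6), (2,7), (3,6), (3,7), (4,7)

α = atan 0.6 = 30.96°;  2α = 61.93°
n_0 = (+0.6201, -0.7845)
n_1 = (+0.9094, -0.4160)
n_2 = (+0.9998, -0.0216)
n_3 = (+0.9333, +0.3590)
n_4 = (+0.5261, +0.8504)
n_5 = (-0.4879, +0.8729)
n_6 = (-0.9738, +0.2276)
n_7 = (-0.6136, -0.7896)
  (0,1): δ = 152.91°  ·
  (0,2): δ = 129.56°  ·
  (0,3): δ = 107.29°  ·
  (0,4): δ = 70.07°  ·
  (0,5): δ = 9.12°  ✓
  (0,6): δ = 38.52°  ✓
  (0,7): δ = 103.82°  ·
  (1,2): δ = 156.65°  ·
  (1,3): δ = 134.38°  ·
  (1,4): δ = 97.16°  ·
  (1,5): δ = 36.21°  ✓
  (1,6): δ = 11.43°  ✓
  (1,7): δ = 76.73°  ·
  (2,3): δ = 157.73°  ·
  (2,4): δ = 120.51°  ·
  (2,5): δ = 59.56°  ✓
  (2,6): δ = 11.92°  ✓
  (2,7): δ = 53.38°  ✓
  (3,4): δ = 142.78°  ·
  (3,5): δ = 81.83°  ·
  (3,6): δ = 34.19°  ✓
  (3,7): δ = 31.11°  ✓
  (4,5): δ = 119.05°  ·
  (4,6): δ = 71.41°  ·
  (4,7): δ = 6.11°  ✓
  (5,6): δ = 132.36°  ·
  (5,7): δ = 67.06°  ·
  (6,7): δ = 114.70°  ·
antipodal pairs: 10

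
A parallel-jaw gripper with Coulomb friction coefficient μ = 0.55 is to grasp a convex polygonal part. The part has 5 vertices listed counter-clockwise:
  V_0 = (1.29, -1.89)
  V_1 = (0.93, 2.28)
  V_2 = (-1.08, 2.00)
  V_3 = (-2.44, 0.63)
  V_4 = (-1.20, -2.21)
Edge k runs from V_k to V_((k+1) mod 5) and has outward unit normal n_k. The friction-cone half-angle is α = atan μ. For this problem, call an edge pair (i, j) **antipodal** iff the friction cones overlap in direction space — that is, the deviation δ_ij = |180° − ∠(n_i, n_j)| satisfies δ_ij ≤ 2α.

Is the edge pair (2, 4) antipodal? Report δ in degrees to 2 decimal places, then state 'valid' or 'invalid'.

δ = 37.89°, valid

α = atan 0.55 = 28.81°;  2α = 57.62°
edge 2: e_2 = (-1.36, -1.37);  n_2 = (-0.7097, +0.7045)
edge 4: e_4 = (+2.49, +0.32);  n_4 = (+0.1275, -0.9918)
∠(n_2, n_4) = 142.11°
δ = |180° − 142.11°| = 37.89°
37.89° ≤ 2α = 57.62°  →  valid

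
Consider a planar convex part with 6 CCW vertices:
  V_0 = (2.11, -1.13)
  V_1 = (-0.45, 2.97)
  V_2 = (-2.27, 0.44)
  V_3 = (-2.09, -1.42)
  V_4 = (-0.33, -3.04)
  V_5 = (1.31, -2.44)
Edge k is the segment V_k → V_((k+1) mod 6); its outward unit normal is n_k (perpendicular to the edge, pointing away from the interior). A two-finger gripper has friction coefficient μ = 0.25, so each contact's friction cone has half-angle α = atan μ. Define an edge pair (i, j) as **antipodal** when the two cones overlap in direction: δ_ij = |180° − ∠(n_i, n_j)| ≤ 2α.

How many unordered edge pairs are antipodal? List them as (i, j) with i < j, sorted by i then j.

α = atan 0.25 = 14.04°;  2α = 28.07°
n_0 = (+0.8482, +0.5296)
n_1 = (-0.8118, +0.5840)
n_2 = (-0.9954, -0.0963)
n_3 = (-0.6772, -0.7358)
n_4 = (+0.3436, -0.9391)
n_5 = (+0.8534, -0.5212)
  (0,1): δ = 67.71°  ·
  (0,2): δ = 26.45°  ✓
  (0,3): δ = 15.39°  ✓
  (0,4): δ = 78.11°  ·
  (0,5): δ = 116.61°  ·
  (1,2): δ = 138.74°  ·
  (1,3): δ = 96.90°  ·
  (1,4): δ = 34.17°  ·
  (1,5): δ = 4.32°  ✓
  (2,3): δ = 138.16°  ·
  (2,4): δ = 75.43°  ·
  (2,5): δ = 36.94°  ·
  (3,4): δ = 117.28°  ·
  (3,5): δ = 78.78°  ·
  (4,5): δ = 141.51°  ·
antipodal pairs: 3

count = 3; pairs: (0,2), (0,3), (1,5)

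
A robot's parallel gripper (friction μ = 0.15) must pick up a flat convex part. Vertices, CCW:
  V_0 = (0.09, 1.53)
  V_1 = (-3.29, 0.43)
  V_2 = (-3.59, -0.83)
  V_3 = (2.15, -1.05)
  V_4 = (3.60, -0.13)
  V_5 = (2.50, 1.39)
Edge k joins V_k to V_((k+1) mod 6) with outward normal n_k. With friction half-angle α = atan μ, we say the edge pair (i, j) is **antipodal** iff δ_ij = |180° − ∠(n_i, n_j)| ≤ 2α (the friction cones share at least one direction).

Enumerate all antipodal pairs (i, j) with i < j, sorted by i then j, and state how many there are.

count = 2; pairs: (0,3), (2,5)

α = atan 0.15 = 8.53°;  2α = 17.06°
n_0 = (-0.3095, +0.9509)
n_1 = (-0.9728, +0.2316)
n_2 = (-0.0383, -0.9993)
n_3 = (+0.5357, -0.8444)
n_4 = (+0.8101, +0.5863)
n_5 = (+0.0580, +0.9983)
  (0,1): δ = 121.42°  ·
  (0,2): δ = 20.22°  ·
  (0,3): δ = 14.37°  ✓
  (0,4): δ = 107.87°  ·
  (0,5): δ = 158.65°  ·
  (1,2): δ = 78.80°  ·
  (1,3): δ = 44.21°  ·
  (1,4): δ = 49.29°  ·
  (1,5): δ = 100.07°  ·
  (2,3): δ = 145.41°  ·
  (2,4): δ = 51.91°  ·
  (2,5): δ = 1.13°  ✓
  (3,4): δ = 86.50°  ·
  (3,5): δ = 35.72°  ·
  (4,5): δ = 129.22°  ·
antipodal pairs: 2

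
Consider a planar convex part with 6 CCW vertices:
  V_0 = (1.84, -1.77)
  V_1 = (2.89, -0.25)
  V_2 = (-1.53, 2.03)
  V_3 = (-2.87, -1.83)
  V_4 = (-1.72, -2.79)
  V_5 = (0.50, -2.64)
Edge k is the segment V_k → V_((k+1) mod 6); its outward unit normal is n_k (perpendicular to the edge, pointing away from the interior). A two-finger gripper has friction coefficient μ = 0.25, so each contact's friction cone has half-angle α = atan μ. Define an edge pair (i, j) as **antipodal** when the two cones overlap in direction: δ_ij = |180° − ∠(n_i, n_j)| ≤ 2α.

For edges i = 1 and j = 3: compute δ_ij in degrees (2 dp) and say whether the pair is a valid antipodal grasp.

δ = 12.57°, valid

α = atan 0.25 = 14.04°;  2α = 28.07°
edge 1: e_1 = (-4.42, +2.28);  n_1 = (+0.4584, +0.8887)
edge 3: e_3 = (+1.15, -0.96);  n_3 = (-0.6408, -0.7677)
∠(n_1, n_3) = 167.43°
δ = |180° − 167.43°| = 12.57°
12.57° ≤ 2α = 28.07°  →  valid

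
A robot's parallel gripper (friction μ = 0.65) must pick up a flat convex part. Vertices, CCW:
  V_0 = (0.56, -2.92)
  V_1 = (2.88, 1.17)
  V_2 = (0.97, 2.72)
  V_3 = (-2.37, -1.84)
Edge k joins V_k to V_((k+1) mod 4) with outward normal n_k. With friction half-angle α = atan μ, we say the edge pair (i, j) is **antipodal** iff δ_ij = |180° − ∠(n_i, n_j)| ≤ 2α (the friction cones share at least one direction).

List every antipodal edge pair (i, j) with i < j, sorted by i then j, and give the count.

count = 2; pairs: (0,2), (1,3)

α = atan 0.65 = 33.02°;  2α = 66.05°
n_0 = (+0.8698, -0.4934)
n_1 = (+0.6301, +0.7765)
n_2 = (-0.8067, +0.5909)
n_3 = (-0.3459, -0.9383)
  (0,1): δ = 99.50°  ·
  (0,2): δ = 6.66°  ✓
  (0,3): δ = 99.33°  ·
  (1,2): δ = 87.16°  ·
  (1,3): δ = 18.83°  ✓
  (2,3): δ = 74.01°  ·
antipodal pairs: 2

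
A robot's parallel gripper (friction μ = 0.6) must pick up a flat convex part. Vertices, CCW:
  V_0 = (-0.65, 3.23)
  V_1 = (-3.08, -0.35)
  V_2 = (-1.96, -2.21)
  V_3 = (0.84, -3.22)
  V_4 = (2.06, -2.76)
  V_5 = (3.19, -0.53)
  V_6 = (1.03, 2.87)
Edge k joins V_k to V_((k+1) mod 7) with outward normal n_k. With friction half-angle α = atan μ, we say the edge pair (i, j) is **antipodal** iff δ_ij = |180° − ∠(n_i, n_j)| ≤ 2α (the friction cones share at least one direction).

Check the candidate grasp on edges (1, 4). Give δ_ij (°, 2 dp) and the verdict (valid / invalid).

δ = 57.93°, valid

α = atan 0.6 = 30.96°;  2α = 61.93°
edge 1: e_1 = (+1.12, -1.86);  n_1 = (-0.8567, -0.5158)
edge 4: e_4 = (+1.13, +2.23);  n_4 = (+0.8920, -0.4520)
∠(n_1, n_4) = 122.07°
δ = |180° − 122.07°| = 57.93°
57.93° ≤ 2α = 61.93°  →  valid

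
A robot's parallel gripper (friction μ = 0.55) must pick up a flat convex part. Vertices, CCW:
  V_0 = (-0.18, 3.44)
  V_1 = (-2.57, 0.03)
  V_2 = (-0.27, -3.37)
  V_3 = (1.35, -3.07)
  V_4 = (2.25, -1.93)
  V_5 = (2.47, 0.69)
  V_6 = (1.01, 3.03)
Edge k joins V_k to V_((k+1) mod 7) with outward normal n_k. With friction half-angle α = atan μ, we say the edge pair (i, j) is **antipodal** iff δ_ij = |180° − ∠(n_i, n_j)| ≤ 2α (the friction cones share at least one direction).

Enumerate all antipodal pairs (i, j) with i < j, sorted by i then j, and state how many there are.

α = atan 0.55 = 28.81°;  2α = 57.62°
n_0 = (-0.8189, +0.5739)
n_1 = (-0.8283, -0.5603)
n_2 = (+0.1821, -0.9833)
n_3 = (+0.7849, -0.6196)
n_4 = (+0.9965, -0.0837)
n_5 = (+0.8484, +0.5293)
n_6 = (+0.3257, +0.9455)
  (0,1): δ = 110.90°  ·
  (0,2): δ = 44.48°  ✓
  (0,3): δ = 3.26°  ✓
  (0,4): δ = 30.23°  ✓
  (0,5): δ = 66.99°  ·
  (0,6): δ = 106.02°  ·
  (1,2): δ = 113.59°  ·
  (1,3): δ = 72.37°  ·
  (1,4): δ = 38.88°  ✓
  (1,5): δ = 2.12°  ✓
  (1,6): δ = 36.91°  ✓
  (2,3): δ = 138.78°  ·
  (2,4): δ = 105.29°  ·
  (2,5): δ = 68.53°  ·
  (2,6): δ = 29.50°  ✓
  (3,4): δ = 146.51°  ·
  (3,5): δ = 109.75°  ·
  (3,6): δ = 70.72°  ·
  (4,5): δ = 143.24°  ·
  (4,6): δ = 104.21°  ·
  (5,6): δ = 140.97°  ·
antipodal pairs: 7

count = 7; pairs: (0,2), (0,3), (0,4), (1,4), (1,5), (1,6), (2,6)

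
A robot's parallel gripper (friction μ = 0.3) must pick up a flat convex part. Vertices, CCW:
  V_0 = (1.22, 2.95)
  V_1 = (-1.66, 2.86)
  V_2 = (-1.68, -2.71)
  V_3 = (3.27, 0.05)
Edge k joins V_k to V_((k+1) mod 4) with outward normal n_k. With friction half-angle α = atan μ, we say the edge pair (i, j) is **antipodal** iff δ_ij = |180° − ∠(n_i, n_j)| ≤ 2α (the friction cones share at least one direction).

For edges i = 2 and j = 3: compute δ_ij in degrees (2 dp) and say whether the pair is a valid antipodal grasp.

δ = 83.89°, invalid

α = atan 0.3 = 16.70°;  2α = 33.40°
edge 2: e_2 = (+4.95, +2.76);  n_2 = (+0.4870, -0.8734)
edge 3: e_3 = (-2.05, +2.90);  n_3 = (+0.8166, +0.5772)
∠(n_2, n_3) = 96.11°
δ = |180° − 96.11°| = 83.89°
83.89° > 2α = 33.40°  →  invalid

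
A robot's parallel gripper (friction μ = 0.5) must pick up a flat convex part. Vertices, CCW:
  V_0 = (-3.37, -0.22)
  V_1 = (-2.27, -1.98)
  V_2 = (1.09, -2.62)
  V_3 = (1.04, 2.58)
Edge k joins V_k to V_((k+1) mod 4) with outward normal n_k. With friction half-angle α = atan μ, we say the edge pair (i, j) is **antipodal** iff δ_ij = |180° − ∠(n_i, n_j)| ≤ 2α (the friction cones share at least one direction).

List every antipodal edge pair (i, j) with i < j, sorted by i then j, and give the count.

α = atan 0.5 = 26.57°;  2α = 53.13°
n_0 = (-0.8480, -0.5300)
n_1 = (-0.1871, -0.9823)
n_2 = (+1.0000, +0.0096)
n_3 = (-0.5360, +0.8442)
  (0,1): δ = 132.79°  ·
  (0,2): δ = 31.45°  ✓
  (0,3): δ = 90.41°  ·
  (1,2): δ = 78.66°  ·
  (1,3): δ = 43.20°  ✓
  (2,3): δ = 58.14°  ·
antipodal pairs: 2

count = 2; pairs: (0,2), (1,3)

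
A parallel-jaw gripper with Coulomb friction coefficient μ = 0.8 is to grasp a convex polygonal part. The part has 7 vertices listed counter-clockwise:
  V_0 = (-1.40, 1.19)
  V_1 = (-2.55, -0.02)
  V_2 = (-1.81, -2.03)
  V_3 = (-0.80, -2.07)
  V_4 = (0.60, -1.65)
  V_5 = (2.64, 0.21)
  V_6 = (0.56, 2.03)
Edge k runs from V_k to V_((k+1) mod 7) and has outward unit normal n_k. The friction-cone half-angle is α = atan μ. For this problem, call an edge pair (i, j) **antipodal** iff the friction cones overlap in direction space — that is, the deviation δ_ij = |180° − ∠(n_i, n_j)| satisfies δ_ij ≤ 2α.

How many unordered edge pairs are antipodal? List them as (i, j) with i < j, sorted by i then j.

count = 10; pairs: (0,2), (0,3), (0,4), (1,4), (1,5), (2,5), (2,6), (3,5), (3,6), (4,6)

α = atan 0.8 = 38.66°;  2α = 77.32°
n_0 = (-0.7248, +0.6889)
n_1 = (-0.9384, -0.3455)
n_2 = (-0.0396, -0.9992)
n_3 = (+0.2873, -0.9578)
n_4 = (+0.6738, -0.7390)
n_5 = (+0.6585, +0.7526)
n_6 = (-0.3939, +0.9191)
  (0,1): δ = 116.24°  ·
  (0,2): δ = 48.72°  ✓
  (0,3): δ = 29.76°  ✓
  (0,4): δ = 4.10°  ✓
  (0,5): δ = 92.36°  ·
  (0,6): δ = 156.74°  ·
  (1,2): δ = 112.48°  ·
  (1,3): δ = 93.51°  ·
  (1,4): δ = 67.85°  ✓
  (1,5): δ = 28.60°  ✓
  (1,6): δ = 92.99°  ·
  (2,3): δ = 161.03°  ·
  (2,4): δ = 135.37°  ·
  (2,5): δ = 38.92°  ✓
  (2,6): δ = 25.47°  ✓
  (3,4): δ = 154.34°  ·
  (3,5): δ = 57.89°  ✓
  (3,6): δ = 6.50°  ✓
  (4,5): δ = 83.54°  ·
  (4,6): δ = 19.16°  ✓
  (5,6): δ = 115.62°  ·
antipodal pairs: 10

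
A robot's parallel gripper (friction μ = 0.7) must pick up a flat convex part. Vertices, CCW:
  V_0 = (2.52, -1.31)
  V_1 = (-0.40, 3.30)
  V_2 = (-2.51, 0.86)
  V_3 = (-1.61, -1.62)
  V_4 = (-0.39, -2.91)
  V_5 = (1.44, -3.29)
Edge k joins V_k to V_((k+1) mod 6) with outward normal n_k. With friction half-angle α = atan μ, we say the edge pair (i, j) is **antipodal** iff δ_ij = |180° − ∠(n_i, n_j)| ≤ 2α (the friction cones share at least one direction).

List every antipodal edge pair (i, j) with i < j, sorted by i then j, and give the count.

α = atan 0.7 = 34.99°;  2α = 69.98°
n_0 = (+0.8448, +0.5351)
n_1 = (-0.7564, +0.6541)
n_2 = (-0.9400, -0.3411)
n_3 = (-0.7265, -0.6871)
n_4 = (-0.2033, -0.9791)
n_5 = (+0.8779, -0.4789)
  (0,1): δ = 73.20°  ·
  (0,2): δ = 12.40°  ✓
  (0,3): δ = 11.05°  ✓
  (0,4): δ = 45.92°  ✓
  (0,5): δ = 119.04°  ·
  (1,2): δ = 119.20°  ·
  (1,3): δ = 95.75°  ·
  (1,4): δ = 60.88°  ✓
  (1,5): δ = 12.24°  ✓
  (2,3): δ = 156.54°  ·
  (2,4): δ = 121.68°  ·
  (2,5): δ = 48.56°  ✓
  (3,4): δ = 145.13°  ·
  (3,5): δ = 72.01°  ·
  (4,5): δ = 106.88°  ·
antipodal pairs: 6

count = 6; pairs: (0,2), (0,3), (0,4), (1,4), (1,5), (2,5)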